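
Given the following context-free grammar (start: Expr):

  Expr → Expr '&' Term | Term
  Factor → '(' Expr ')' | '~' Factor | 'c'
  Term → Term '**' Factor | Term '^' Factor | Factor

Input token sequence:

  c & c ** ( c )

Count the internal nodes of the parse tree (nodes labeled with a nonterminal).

[Expr [Expr [Term [Factor c]]] & [Term [Term [Factor c]] ** [Factor ( [Expr [Term [Factor c]]] )]]]

11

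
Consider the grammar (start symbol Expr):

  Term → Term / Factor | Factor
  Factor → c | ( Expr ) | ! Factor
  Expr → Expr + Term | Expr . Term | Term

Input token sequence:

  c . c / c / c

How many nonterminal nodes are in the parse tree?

10

[Expr [Expr [Term [Factor c]]] . [Term [Term [Term [Factor c]] / [Factor c]] / [Factor c]]]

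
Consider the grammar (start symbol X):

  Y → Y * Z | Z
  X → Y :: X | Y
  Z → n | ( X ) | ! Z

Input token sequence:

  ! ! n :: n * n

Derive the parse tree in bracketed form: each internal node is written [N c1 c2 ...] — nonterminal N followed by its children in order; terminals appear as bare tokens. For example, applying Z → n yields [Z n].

X
Y :: X
Z :: X
! Z :: X
! ! Z :: X
! ! n :: X
! ! n :: Y
! ! n :: Y * Z
! ! n :: Z * Z
! ! n :: n * Z
! ! n :: n * n

[X [Y [Z ! [Z ! [Z n]]]] :: [X [Y [Y [Z n]] * [Z n]]]]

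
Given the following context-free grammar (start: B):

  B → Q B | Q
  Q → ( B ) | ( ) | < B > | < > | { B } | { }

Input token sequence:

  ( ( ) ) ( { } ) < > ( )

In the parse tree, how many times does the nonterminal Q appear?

[B [Q ( [B [Q ( )]] )] [B [Q ( [B [Q { }]] )] [B [Q < >] [B [Q ( )]]]]]

6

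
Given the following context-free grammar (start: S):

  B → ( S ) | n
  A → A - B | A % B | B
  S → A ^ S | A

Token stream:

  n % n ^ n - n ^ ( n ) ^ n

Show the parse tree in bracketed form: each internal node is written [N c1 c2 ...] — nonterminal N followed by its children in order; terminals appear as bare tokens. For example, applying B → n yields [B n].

[S [A [A [B n]] % [B n]] ^ [S [A [A [B n]] - [B n]] ^ [S [A [B ( [S [A [B n]]] )]] ^ [S [A [B n]]]]]]

S
A ^ S
A % B ^ S
B % B ^ S
n % B ^ S
n % n ^ S
n % n ^ A ^ S
n % n ^ A - B ^ S
n % n ^ B - B ^ S
n % n ^ n - B ^ S
n % n ^ n - n ^ S
n % n ^ n - n ^ A ^ S
n % n ^ n - n ^ B ^ S
n % n ^ n - n ^ ( S ) ^ S
n % n ^ n - n ^ ( A ) ^ S
n % n ^ n - n ^ ( B ) ^ S
n % n ^ n - n ^ ( n ) ^ S
n % n ^ n - n ^ ( n ) ^ A
n % n ^ n - n ^ ( n ) ^ B
n % n ^ n - n ^ ( n ) ^ n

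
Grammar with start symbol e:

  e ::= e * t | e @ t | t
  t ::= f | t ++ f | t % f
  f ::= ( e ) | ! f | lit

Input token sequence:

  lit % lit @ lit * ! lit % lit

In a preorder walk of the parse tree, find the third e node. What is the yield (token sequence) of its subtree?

lit % lit

[e [e [e [t [t [f lit]] % [f lit]]] @ [t [f lit]]] * [t [t [f ! [f lit]]] % [f lit]]]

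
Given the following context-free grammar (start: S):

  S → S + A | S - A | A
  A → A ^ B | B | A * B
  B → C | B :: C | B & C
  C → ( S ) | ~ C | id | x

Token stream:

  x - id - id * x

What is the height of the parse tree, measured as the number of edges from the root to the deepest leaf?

6

[S [S [S [A [B [C x]]]] - [A [B [C id]]]] - [A [A [B [C id]]] * [B [C x]]]]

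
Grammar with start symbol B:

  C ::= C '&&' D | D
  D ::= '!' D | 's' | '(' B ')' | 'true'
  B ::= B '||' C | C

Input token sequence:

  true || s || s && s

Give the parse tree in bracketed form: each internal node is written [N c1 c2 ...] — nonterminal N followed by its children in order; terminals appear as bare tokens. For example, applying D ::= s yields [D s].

B
B || C
B || C || C
C || C || C
D || C || C
true || C || C
true || D || C
true || s || C
true || s || C && D
true || s || D && D
true || s || s && D
true || s || s && s

[B [B [B [C [D true]]] || [C [D s]]] || [C [C [D s]] && [D s]]]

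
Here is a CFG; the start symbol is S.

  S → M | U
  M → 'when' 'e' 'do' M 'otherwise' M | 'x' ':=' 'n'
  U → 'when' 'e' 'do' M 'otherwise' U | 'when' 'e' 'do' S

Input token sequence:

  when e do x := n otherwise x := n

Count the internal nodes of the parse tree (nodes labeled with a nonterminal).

4

[S [M when e do [M x := n] otherwise [M x := n]]]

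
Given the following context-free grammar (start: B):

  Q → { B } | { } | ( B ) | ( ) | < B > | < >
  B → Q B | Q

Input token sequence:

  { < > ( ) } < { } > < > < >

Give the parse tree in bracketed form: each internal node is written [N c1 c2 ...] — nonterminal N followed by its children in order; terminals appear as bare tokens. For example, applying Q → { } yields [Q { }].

B
Q B
{ B } B
{ Q B } B
{ < > B } B
{ < > Q } B
{ < > ( ) } B
{ < > ( ) } Q B
{ < > ( ) } < B > B
{ < > ( ) } < Q > B
{ < > ( ) } < { } > B
{ < > ( ) } < { } > Q B
{ < > ( ) } < { } > < > B
{ < > ( ) } < { } > < > Q
{ < > ( ) } < { } > < > < >

[B [Q { [B [Q < >] [B [Q ( )]]] }] [B [Q < [B [Q { }]] >] [B [Q < >] [B [Q < >]]]]]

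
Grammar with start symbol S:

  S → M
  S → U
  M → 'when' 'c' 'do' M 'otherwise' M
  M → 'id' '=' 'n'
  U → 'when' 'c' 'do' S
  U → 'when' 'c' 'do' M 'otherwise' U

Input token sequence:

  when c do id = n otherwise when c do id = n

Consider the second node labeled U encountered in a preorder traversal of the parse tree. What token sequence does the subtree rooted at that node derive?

when c do id = n

[S [U when c do [M id = n] otherwise [U when c do [S [M id = n]]]]]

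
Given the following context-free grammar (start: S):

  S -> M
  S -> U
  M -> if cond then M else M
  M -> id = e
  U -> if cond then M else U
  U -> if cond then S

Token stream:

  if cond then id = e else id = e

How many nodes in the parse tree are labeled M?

[S [M if cond then [M id = e] else [M id = e]]]

3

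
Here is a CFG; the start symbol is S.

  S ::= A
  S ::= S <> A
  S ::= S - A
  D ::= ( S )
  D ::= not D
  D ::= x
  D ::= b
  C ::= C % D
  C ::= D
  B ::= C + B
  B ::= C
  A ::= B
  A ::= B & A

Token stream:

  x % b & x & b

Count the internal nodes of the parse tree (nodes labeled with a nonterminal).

15

[S [A [B [C [C [D x]] % [D b]]] & [A [B [C [D x]]] & [A [B [C [D b]]]]]]]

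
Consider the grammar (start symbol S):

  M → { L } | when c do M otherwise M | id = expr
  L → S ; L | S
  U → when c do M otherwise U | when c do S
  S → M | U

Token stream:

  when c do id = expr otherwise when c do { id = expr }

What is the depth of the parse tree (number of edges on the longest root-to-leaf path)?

[S [U when c do [M id = expr] otherwise [U when c do [S [M { [L [S [M id = expr]]] }]]]]]

8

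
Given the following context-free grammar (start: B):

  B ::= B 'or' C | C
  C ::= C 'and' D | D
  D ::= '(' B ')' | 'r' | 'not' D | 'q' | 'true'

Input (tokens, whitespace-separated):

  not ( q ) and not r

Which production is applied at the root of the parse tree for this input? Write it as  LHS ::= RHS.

B ::= C

[B [C [C [D not [D ( [B [C [D q]]] )]]] and [D not [D r]]]]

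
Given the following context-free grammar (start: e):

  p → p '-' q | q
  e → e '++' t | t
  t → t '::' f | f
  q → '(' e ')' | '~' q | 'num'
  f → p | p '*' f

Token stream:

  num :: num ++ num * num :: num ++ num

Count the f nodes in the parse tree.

6

[e [e [e [t [t [f [p [q num]]]] :: [f [p [q num]]]]] ++ [t [t [f [p [q num]] * [f [p [q num]]]]] :: [f [p [q num]]]]] ++ [t [f [p [q num]]]]]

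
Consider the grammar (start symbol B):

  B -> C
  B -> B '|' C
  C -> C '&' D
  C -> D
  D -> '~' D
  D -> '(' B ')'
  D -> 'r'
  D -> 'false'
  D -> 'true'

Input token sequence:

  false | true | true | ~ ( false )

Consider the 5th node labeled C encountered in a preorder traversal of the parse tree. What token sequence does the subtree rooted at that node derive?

false

[B [B [B [B [C [D false]]] | [C [D true]]] | [C [D true]]] | [C [D ~ [D ( [B [C [D false]]] )]]]]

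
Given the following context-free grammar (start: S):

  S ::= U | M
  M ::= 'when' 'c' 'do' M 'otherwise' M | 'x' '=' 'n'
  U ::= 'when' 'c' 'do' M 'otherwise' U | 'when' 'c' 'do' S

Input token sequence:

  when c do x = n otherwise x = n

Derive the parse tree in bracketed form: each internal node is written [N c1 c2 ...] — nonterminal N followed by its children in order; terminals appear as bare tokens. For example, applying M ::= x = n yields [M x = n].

[S [M when c do [M x = n] otherwise [M x = n]]]

S
M
when c do M otherwise M
when c do x = n otherwise M
when c do x = n otherwise x = n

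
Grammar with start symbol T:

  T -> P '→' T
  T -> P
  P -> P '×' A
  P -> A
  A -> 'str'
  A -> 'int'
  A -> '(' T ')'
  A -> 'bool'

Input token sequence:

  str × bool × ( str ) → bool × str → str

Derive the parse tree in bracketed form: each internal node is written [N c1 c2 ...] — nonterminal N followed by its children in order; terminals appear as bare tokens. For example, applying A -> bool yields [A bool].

[T [P [P [P [A str]] × [A bool]] × [A ( [T [P [A str]]] )]] → [T [P [P [A bool]] × [A str]] → [T [P [A str]]]]]

T
P → T
P × A → T
P × A × A → T
A × A × A → T
str × A × A → T
str × bool × A → T
str × bool × ( T ) → T
str × bool × ( P ) → T
str × bool × ( A ) → T
str × bool × ( str ) → T
str × bool × ( str ) → P → T
str × bool × ( str ) → P × A → T
str × bool × ( str ) → A × A → T
str × bool × ( str ) → bool × A → T
str × bool × ( str ) → bool × str → T
str × bool × ( str ) → bool × str → P
str × bool × ( str ) → bool × str → A
str × bool × ( str ) → bool × str → str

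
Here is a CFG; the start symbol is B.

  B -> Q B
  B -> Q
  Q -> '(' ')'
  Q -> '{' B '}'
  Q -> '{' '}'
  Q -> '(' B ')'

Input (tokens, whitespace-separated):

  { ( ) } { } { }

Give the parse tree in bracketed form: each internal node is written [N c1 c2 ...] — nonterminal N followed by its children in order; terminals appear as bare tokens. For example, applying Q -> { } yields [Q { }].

B
Q B
{ B } B
{ Q } B
{ ( ) } B
{ ( ) } Q B
{ ( ) } { } B
{ ( ) } { } Q
{ ( ) } { } { }

[B [Q { [B [Q ( )]] }] [B [Q { }] [B [Q { }]]]]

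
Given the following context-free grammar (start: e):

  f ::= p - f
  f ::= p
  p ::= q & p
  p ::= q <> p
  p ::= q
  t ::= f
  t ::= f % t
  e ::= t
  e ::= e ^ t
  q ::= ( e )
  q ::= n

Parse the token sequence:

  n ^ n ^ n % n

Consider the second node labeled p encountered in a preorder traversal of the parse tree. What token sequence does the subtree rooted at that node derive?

[e [e [e [t [f [p [q n]]]]] ^ [t [f [p [q n]]]]] ^ [t [f [p [q n]]] % [t [f [p [q n]]]]]]

n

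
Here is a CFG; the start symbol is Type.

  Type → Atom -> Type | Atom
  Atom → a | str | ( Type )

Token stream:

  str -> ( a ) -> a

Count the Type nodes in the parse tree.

4

[Type [Atom str] -> [Type [Atom ( [Type [Atom a]] )] -> [Type [Atom a]]]]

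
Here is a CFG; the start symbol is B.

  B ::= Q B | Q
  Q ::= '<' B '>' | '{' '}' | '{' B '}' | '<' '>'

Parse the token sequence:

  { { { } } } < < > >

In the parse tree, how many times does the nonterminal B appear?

[B [Q { [B [Q { [B [Q { }]] }]] }] [B [Q < [B [Q < >]] >]]]

5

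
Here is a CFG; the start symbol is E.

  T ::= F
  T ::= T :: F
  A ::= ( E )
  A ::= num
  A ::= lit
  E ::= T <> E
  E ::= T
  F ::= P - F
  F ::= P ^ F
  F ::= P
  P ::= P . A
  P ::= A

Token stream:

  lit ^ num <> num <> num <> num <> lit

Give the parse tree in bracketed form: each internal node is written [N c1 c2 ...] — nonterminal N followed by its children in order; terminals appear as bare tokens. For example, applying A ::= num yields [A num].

[E [T [F [P [A lit]] ^ [F [P [A num]]]]] <> [E [T [F [P [A num]]]] <> [E [T [F [P [A num]]]] <> [E [T [F [P [A num]]]] <> [E [T [F [P [A lit]]]]]]]]]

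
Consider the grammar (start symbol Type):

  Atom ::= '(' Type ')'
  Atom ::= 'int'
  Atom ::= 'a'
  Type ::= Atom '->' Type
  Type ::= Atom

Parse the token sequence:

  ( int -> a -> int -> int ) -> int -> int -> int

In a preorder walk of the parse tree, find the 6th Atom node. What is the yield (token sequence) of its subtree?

[Type [Atom ( [Type [Atom int] -> [Type [Atom a] -> [Type [Atom int] -> [Type [Atom int]]]]] )] -> [Type [Atom int] -> [Type [Atom int] -> [Type [Atom int]]]]]

int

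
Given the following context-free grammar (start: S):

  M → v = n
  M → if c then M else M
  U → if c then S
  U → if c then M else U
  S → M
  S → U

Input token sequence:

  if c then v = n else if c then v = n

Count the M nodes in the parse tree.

[S [U if c then [M v = n] else [U if c then [S [M v = n]]]]]

2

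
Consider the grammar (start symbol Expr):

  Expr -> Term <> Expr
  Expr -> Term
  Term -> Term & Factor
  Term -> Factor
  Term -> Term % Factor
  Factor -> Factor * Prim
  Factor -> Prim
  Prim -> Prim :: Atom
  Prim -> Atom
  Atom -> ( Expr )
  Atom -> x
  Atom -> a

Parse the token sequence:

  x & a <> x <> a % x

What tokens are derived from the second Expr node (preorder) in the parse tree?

x <> a % x

[Expr [Term [Term [Factor [Prim [Atom x]]]] & [Factor [Prim [Atom a]]]] <> [Expr [Term [Factor [Prim [Atom x]]]] <> [Expr [Term [Term [Factor [Prim [Atom a]]]] % [Factor [Prim [Atom x]]]]]]]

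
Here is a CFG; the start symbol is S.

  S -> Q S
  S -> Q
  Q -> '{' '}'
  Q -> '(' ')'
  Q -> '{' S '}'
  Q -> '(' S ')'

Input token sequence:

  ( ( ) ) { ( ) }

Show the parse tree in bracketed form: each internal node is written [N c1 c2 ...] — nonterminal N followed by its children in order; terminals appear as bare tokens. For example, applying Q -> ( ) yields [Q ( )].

[S [Q ( [S [Q ( )]] )] [S [Q { [S [Q ( )]] }]]]

S
Q S
( S ) S
( Q ) S
( ( ) ) S
( ( ) ) Q
( ( ) ) { S }
( ( ) ) { Q }
( ( ) ) { ( ) }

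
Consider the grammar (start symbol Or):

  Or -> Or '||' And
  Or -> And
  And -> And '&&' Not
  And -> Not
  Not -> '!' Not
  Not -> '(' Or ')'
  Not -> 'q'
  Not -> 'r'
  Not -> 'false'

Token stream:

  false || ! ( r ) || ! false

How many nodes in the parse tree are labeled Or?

4

[Or [Or [Or [And [Not false]]] || [And [Not ! [Not ( [Or [And [Not r]]] )]]]] || [And [Not ! [Not false]]]]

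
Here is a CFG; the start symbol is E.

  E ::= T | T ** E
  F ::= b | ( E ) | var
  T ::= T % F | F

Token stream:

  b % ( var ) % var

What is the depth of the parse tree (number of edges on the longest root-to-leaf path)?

[E [T [T [T [F b]] % [F ( [E [T [F var]]] )]] % [F var]]]

7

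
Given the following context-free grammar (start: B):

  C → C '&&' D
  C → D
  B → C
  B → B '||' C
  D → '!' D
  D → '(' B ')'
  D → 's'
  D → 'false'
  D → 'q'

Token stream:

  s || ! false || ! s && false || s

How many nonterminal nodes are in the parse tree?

[B [B [B [B [C [D s]]] || [C [D ! [D false]]]] || [C [C [D ! [D s]]] && [D false]]] || [C [D s]]]

16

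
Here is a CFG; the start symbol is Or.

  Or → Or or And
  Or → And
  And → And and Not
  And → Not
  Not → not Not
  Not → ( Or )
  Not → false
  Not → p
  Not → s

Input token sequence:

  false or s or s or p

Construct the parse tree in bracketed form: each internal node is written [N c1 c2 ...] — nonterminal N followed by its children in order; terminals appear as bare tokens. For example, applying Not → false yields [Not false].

[Or [Or [Or [Or [And [Not false]]] or [And [Not s]]] or [And [Not s]]] or [And [Not p]]]

Or
Or or And
Or or And or And
Or or And or And or And
And or And or And or And
Not or And or And or And
false or And or And or And
false or Not or And or And
false or s or And or And
false or s or Not or And
false or s or s or And
false or s or s or Not
false or s or s or p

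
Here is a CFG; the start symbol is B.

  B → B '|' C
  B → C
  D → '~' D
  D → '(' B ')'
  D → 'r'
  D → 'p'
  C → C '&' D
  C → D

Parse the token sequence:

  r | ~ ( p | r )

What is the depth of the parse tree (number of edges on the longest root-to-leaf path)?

8

[B [B [C [D r]]] | [C [D ~ [D ( [B [B [C [D p]]] | [C [D r]]] )]]]]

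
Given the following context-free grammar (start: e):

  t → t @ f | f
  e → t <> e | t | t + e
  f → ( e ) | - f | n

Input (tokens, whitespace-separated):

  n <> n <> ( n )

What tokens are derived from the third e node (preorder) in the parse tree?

( n )

[e [t [f n]] <> [e [t [f n]] <> [e [t [f ( [e [t [f n]]] )]]]]]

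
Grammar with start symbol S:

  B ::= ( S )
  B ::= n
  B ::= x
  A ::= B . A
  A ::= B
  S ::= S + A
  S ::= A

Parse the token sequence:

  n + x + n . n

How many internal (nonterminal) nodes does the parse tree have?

[S [S [S [A [B n]]] + [A [B x]]] + [A [B n] . [A [B n]]]]

11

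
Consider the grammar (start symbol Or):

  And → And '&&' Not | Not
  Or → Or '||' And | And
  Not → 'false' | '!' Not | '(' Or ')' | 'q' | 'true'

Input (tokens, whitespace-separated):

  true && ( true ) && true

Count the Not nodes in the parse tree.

4

[Or [And [And [And [Not true]] && [Not ( [Or [And [Not true]]] )]] && [Not true]]]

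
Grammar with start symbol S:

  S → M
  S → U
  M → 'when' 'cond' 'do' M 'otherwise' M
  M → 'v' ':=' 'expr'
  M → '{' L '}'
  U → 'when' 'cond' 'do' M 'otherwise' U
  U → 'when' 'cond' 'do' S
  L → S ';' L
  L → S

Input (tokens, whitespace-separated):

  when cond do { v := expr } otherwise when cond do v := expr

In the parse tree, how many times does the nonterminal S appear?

[S [U when cond do [M { [L [S [M v := expr]]] }] otherwise [U when cond do [S [M v := expr]]]]]

3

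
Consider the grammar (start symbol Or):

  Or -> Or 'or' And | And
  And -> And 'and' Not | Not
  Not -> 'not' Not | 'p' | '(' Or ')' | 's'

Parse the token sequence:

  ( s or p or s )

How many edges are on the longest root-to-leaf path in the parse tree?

[Or [And [Not ( [Or [Or [Or [And [Not s]]] or [And [Not p]]] or [And [Not s]]] )]]]

8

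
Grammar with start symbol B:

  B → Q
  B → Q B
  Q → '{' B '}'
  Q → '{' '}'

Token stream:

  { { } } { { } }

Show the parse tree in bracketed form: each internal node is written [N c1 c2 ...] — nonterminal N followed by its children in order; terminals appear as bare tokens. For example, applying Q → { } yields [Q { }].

[B [Q { [B [Q { }]] }] [B [Q { [B [Q { }]] }]]]

B
Q B
{ B } B
{ Q } B
{ { } } B
{ { } } Q
{ { } } { B }
{ { } } { Q }
{ { } } { { } }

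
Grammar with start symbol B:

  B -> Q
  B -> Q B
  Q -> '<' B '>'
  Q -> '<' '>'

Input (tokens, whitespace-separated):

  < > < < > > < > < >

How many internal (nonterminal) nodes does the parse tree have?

[B [Q < >] [B [Q < [B [Q < >]] >] [B [Q < >] [B [Q < >]]]]]

10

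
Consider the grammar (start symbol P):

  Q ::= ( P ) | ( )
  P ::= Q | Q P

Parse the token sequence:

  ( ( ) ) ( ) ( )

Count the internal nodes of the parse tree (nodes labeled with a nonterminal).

[P [Q ( [P [Q ( )]] )] [P [Q ( )] [P [Q ( )]]]]

8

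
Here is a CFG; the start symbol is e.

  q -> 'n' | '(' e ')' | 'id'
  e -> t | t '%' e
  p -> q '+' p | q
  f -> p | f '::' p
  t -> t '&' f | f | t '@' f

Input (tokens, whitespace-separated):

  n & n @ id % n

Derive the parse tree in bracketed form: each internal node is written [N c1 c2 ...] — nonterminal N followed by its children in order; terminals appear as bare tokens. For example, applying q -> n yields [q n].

e
t % e
t @ f % e
t & f @ f % e
f & f @ f % e
p & f @ f % e
q & f @ f % e
n & f @ f % e
n & p @ f % e
n & q @ f % e
n & n @ f % e
n & n @ p % e
n & n @ q % e
n & n @ id % e
n & n @ id % t
n & n @ id % f
n & n @ id % p
n & n @ id % q
n & n @ id % n

[e [t [t [t [f [p [q n]]]] & [f [p [q n]]]] @ [f [p [q id]]]] % [e [t [f [p [q n]]]]]]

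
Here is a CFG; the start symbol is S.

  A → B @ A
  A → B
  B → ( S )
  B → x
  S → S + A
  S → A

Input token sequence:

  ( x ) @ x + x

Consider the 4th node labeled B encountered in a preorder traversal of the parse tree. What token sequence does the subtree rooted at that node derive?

x

[S [S [A [B ( [S [A [B x]]] )] @ [A [B x]]]] + [A [B x]]]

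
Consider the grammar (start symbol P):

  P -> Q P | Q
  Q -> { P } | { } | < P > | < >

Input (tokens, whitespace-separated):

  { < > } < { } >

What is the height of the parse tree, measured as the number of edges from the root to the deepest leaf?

5

[P [Q { [P [Q < >]] }] [P [Q < [P [Q { }]] >]]]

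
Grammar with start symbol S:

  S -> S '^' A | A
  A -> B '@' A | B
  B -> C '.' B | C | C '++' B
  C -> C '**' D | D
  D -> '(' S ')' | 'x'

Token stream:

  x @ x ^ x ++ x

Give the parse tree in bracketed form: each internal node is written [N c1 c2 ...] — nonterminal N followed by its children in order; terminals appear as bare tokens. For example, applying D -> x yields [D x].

S
S ^ A
A ^ A
B @ A ^ A
C @ A ^ A
D @ A ^ A
x @ A ^ A
x @ B ^ A
x @ C ^ A
x @ D ^ A
x @ x ^ A
x @ x ^ B
x @ x ^ C ++ B
x @ x ^ D ++ B
x @ x ^ x ++ B
x @ x ^ x ++ C
x @ x ^ x ++ D
x @ x ^ x ++ x

[S [S [A [B [C [D x]]] @ [A [B [C [D x]]]]]] ^ [A [B [C [D x]] ++ [B [C [D x]]]]]]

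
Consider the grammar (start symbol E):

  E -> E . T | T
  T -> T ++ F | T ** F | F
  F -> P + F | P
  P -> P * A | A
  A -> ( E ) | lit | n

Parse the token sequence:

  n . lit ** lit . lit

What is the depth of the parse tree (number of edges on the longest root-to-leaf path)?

[E [E [E [T [F [P [A n]]]]] . [T [T [F [P [A lit]]]] ** [F [P [A lit]]]]] . [T [F [P [A lit]]]]]

7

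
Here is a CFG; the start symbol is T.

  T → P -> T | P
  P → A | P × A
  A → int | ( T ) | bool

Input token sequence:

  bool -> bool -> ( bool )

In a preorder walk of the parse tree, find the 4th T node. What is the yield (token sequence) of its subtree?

bool

[T [P [A bool]] -> [T [P [A bool]] -> [T [P [A ( [T [P [A bool]]] )]]]]]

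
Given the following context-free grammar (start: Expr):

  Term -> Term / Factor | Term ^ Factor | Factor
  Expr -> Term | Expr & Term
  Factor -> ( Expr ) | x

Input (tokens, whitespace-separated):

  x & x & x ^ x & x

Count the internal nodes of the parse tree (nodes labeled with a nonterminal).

[Expr [Expr [Expr [Expr [Term [Factor x]]] & [Term [Factor x]]] & [Term [Term [Factor x]] ^ [Factor x]]] & [Term [Factor x]]]

14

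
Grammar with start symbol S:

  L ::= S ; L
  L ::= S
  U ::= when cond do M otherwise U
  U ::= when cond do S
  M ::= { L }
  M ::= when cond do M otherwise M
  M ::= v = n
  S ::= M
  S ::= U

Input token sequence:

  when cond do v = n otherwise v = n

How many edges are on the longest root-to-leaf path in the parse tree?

3

[S [M when cond do [M v = n] otherwise [M v = n]]]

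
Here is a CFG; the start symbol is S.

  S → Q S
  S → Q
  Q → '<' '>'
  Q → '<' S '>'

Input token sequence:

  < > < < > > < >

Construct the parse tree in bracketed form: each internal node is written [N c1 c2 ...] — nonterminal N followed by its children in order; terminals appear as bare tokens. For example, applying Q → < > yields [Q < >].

[S [Q < >] [S [Q < [S [Q < >]] >] [S [Q < >]]]]

S
Q S
< > S
< > Q S
< > < S > S
< > < Q > S
< > < < > > S
< > < < > > Q
< > < < > > < >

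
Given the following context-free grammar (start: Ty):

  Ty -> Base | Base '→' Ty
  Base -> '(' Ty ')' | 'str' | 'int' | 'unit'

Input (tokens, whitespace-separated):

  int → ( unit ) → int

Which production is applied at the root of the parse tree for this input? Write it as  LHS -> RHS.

Ty -> Base '→' Ty

[Ty [Base int] → [Ty [Base ( [Ty [Base unit]] )] → [Ty [Base int]]]]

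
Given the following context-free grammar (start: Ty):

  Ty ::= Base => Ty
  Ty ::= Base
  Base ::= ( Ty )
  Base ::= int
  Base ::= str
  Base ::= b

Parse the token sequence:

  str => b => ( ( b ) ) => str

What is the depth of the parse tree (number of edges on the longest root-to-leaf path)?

8

[Ty [Base str] => [Ty [Base b] => [Ty [Base ( [Ty [Base ( [Ty [Base b]] )]] )] => [Ty [Base str]]]]]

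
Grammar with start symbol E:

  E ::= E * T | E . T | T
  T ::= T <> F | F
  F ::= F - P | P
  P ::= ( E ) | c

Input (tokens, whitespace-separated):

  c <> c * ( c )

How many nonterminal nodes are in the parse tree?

15

[E [E [T [T [F [P c]]] <> [F [P c]]]] * [T [F [P ( [E [T [F [P c]]]] )]]]]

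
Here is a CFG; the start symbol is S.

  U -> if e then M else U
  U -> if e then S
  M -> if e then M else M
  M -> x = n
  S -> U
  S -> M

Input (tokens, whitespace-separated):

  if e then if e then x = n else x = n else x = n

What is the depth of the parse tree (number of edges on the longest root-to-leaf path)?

[S [M if e then [M if e then [M x = n] else [M x = n]] else [M x = n]]]

4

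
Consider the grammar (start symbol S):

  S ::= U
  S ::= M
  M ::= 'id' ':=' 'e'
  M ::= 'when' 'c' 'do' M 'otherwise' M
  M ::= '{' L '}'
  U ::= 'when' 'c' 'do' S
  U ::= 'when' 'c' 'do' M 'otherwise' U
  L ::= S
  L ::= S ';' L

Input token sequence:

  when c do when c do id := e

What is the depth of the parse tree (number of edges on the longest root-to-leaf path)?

6

[S [U when c do [S [U when c do [S [M id := e]]]]]]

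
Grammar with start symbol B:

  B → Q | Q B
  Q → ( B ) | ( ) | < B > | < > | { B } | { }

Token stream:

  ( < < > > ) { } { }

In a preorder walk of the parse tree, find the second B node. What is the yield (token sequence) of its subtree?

[B [Q ( [B [Q < [B [Q < >]] >]] )] [B [Q { }] [B [Q { }]]]]

< < > >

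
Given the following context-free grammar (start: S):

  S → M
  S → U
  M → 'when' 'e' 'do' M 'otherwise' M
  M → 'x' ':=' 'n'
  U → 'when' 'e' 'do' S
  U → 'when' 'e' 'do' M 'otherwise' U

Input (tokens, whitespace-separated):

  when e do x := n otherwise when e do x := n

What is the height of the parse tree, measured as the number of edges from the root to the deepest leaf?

5

[S [U when e do [M x := n] otherwise [U when e do [S [M x := n]]]]]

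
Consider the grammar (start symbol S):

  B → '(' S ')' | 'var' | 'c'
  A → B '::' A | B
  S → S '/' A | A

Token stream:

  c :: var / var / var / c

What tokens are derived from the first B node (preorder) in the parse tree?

c

[S [S [S [S [A [B c] :: [A [B var]]]] / [A [B var]]] / [A [B var]]] / [A [B c]]]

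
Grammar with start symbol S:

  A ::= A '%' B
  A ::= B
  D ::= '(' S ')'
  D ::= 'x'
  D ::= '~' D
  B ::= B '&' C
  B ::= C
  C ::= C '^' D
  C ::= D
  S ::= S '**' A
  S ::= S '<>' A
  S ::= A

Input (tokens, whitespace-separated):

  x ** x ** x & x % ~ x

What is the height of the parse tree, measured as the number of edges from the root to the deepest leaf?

[S [S [S [A [B [C [D x]]]]] ** [A [B [C [D x]]]]] ** [A [A [B [B [C [D x]]] & [C [D x]]]] % [B [C [D ~ [D x]]]]]]

7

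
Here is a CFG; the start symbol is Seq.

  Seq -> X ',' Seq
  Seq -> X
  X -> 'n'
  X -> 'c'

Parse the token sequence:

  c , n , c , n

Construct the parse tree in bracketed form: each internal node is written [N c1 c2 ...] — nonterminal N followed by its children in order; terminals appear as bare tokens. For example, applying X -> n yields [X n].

[Seq [X c] , [Seq [X n] , [Seq [X c] , [Seq [X n]]]]]

Seq
X , Seq
c , Seq
c , X , Seq
c , n , Seq
c , n , X , Seq
c , n , c , Seq
c , n , c , X
c , n , c , n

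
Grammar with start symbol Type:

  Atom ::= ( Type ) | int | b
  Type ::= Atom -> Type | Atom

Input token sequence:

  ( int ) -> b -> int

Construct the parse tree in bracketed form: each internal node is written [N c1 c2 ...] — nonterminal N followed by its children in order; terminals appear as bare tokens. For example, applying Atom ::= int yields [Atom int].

[Type [Atom ( [Type [Atom int]] )] -> [Type [Atom b] -> [Type [Atom int]]]]

Type
Atom -> Type
( Type ) -> Type
( Atom ) -> Type
( int ) -> Type
( int ) -> Atom -> Type
( int ) -> b -> Type
( int ) -> b -> Atom
( int ) -> b -> int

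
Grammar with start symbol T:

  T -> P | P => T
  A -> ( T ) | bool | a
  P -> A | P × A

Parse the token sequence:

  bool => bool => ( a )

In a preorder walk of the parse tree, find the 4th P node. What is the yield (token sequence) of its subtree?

[T [P [A bool]] => [T [P [A bool]] => [T [P [A ( [T [P [A a]]] )]]]]]

a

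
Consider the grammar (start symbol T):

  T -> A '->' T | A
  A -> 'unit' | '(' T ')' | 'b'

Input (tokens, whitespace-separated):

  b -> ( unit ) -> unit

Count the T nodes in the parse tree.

4

[T [A b] -> [T [A ( [T [A unit]] )] -> [T [A unit]]]]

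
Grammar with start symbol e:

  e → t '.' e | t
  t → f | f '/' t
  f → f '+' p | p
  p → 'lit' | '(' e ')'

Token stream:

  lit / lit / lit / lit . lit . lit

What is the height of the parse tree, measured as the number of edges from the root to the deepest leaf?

[e [t [f [p lit]] / [t [f [p lit]] / [t [f [p lit]] / [t [f [p lit]]]]]] . [e [t [f [p lit]]] . [e [t [f [p lit]]]]]]

7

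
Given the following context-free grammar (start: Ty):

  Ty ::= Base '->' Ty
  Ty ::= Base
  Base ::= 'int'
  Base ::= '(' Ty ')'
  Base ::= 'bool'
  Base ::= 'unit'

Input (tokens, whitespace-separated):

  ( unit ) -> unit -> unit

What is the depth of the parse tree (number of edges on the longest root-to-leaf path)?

[Ty [Base ( [Ty [Base unit]] )] -> [Ty [Base unit] -> [Ty [Base unit]]]]

4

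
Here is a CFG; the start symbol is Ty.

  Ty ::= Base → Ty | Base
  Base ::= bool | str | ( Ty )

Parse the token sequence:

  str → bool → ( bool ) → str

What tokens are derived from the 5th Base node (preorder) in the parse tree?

[Ty [Base str] → [Ty [Base bool] → [Ty [Base ( [Ty [Base bool]] )] → [Ty [Base str]]]]]

str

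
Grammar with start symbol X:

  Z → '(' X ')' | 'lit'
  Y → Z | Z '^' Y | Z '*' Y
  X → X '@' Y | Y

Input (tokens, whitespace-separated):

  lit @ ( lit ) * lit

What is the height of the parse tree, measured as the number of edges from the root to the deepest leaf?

[X [X [Y [Z lit]]] @ [Y [Z ( [X [Y [Z lit]]] )] * [Y [Z lit]]]]

6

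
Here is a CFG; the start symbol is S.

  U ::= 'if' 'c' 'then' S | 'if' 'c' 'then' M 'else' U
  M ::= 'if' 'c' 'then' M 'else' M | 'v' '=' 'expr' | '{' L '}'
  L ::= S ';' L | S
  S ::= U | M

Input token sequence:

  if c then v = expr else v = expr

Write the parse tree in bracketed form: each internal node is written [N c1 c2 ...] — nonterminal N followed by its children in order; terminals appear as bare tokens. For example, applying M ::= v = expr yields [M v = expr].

[S [M if c then [M v = expr] else [M v = expr]]]

S
M
if c then M else M
if c then v = expr else M
if c then v = expr else v = expr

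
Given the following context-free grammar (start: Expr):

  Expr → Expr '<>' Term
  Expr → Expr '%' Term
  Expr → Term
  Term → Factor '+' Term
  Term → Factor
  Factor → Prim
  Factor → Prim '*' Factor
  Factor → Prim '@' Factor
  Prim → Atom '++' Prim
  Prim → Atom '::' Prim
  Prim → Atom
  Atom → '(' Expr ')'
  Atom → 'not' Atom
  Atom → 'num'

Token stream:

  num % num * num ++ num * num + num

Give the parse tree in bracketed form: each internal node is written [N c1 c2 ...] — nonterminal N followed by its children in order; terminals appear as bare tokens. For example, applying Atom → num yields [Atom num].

Expr
Expr % Term
Term % Term
Factor % Term
Prim % Term
Atom % Term
num % Term
num % Factor + Term
num % Prim * Factor + Term
num % Atom * Factor + Term
num % num * Factor + Term
num % num * Prim * Factor + Term
num % num * Atom ++ Prim * Factor + Term
num % num * num ++ Prim * Factor + Term
num % num * num ++ Atom * Factor + Term
num % num * num ++ num * Factor + Term
num % num * num ++ num * Prim + Term
num % num * num ++ num * Atom + Term
num % num * num ++ num * num + Term
num % num * num ++ num * num + Factor
num % num * num ++ num * num + Prim
num % num * num ++ num * num + Atom
num % num * num ++ num * num + num

[Expr [Expr [Term [Factor [Prim [Atom num]]]]] % [Term [Factor [Prim [Atom num]] * [Factor [Prim [Atom num] ++ [Prim [Atom num]]] * [Factor [Prim [Atom num]]]]] + [Term [Factor [Prim [Atom num]]]]]]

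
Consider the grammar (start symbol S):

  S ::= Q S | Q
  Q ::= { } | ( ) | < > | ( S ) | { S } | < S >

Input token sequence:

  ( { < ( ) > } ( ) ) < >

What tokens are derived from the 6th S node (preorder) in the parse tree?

[S [Q ( [S [Q { [S [Q < [S [Q ( )]] >]] }] [S [Q ( )]]] )] [S [Q < >]]]

< >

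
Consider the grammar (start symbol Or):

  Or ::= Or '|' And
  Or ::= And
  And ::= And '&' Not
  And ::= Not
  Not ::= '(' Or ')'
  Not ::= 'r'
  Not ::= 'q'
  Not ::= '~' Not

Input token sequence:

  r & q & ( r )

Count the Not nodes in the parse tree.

[Or [And [And [And [Not r]] & [Not q]] & [Not ( [Or [And [Not r]]] )]]]

4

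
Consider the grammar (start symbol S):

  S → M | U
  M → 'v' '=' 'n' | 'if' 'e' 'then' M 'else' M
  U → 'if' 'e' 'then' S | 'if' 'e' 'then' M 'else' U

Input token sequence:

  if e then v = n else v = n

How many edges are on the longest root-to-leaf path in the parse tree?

3

[S [M if e then [M v = n] else [M v = n]]]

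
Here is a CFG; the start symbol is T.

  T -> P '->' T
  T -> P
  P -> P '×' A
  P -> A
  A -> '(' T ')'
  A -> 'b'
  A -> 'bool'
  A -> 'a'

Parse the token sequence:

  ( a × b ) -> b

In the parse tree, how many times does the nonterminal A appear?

4

[T [P [A ( [T [P [P [A a]] × [A b]]] )]] -> [T [P [A b]]]]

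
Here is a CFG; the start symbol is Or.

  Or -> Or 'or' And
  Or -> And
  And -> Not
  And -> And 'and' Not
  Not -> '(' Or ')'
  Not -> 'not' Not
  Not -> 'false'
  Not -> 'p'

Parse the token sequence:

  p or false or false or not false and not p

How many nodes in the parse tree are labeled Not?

[Or [Or [Or [Or [And [Not p]]] or [And [Not false]]] or [And [Not false]]] or [And [And [Not not [Not false]]] and [Not not [Not p]]]]

7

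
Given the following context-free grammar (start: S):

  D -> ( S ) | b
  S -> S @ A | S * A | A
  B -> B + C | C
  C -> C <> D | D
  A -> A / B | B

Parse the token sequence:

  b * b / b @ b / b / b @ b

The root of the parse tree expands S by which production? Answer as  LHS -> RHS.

[S [S [S [S [A [B [C [D b]]]]] * [A [A [B [C [D b]]]] / [B [C [D b]]]]] @ [A [A [A [B [C [D b]]]] / [B [C [D b]]]] / [B [C [D b]]]]] @ [A [B [C [D b]]]]]

S -> S @ A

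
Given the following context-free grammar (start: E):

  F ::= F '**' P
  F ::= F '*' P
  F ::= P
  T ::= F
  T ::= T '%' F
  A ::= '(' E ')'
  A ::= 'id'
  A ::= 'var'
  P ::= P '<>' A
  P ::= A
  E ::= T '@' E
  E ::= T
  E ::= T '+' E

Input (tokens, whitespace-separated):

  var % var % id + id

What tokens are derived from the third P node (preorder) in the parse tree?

[E [T [T [T [F [P [A var]]]] % [F [P [A var]]]] % [F [P [A id]]]] + [E [T [F [P [A id]]]]]]

id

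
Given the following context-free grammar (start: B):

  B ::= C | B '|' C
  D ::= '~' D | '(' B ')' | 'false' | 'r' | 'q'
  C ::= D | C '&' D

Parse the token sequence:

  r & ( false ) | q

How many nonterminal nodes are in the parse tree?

[B [B [C [C [D r]] & [D ( [B [C [D false]]] )]]] | [C [D q]]]

11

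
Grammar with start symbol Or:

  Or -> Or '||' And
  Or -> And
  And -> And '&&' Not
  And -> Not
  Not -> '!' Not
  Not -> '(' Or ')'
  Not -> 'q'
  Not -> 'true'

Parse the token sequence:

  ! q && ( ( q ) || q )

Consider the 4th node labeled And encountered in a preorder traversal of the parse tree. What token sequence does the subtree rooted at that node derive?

[Or [And [And [Not ! [Not q]]] && [Not ( [Or [Or [And [Not ( [Or [And [Not q]]] )]]] || [And [Not q]]] )]]]

q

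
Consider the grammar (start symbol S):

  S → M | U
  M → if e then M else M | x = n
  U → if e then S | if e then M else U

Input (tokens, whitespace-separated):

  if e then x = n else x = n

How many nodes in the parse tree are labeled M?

3

[S [M if e then [M x = n] else [M x = n]]]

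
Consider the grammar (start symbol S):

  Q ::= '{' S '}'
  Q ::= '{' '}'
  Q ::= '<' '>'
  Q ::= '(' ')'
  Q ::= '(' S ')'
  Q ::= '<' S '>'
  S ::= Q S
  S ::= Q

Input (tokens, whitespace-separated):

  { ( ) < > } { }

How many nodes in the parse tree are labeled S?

[S [Q { [S [Q ( )] [S [Q < >]]] }] [S [Q { }]]]

4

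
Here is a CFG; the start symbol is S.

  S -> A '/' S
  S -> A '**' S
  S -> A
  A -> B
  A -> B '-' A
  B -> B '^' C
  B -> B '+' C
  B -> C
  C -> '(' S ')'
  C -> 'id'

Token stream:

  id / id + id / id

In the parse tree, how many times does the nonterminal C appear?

[S [A [B [C id]]] / [S [A [B [B [C id]] + [C id]]] / [S [A [B [C id]]]]]]

4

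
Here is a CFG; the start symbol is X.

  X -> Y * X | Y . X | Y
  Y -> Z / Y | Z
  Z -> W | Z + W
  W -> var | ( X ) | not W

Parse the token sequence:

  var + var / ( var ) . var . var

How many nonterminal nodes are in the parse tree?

21

[X [Y [Z [Z [W var]] + [W var]] / [Y [Z [W ( [X [Y [Z [W var]]]] )]]]] . [X [Y [Z [W var]]] . [X [Y [Z [W var]]]]]]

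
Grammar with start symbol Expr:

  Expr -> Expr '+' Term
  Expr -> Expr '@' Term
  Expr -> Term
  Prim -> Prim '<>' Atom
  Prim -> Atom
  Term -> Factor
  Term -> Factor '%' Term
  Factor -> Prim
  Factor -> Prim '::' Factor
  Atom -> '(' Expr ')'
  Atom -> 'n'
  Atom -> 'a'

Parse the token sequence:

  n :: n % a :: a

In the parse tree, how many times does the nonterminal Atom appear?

[Expr [Term [Factor [Prim [Atom n]] :: [Factor [Prim [Atom n]]]] % [Term [Factor [Prim [Atom a]] :: [Factor [Prim [Atom a]]]]]]]

4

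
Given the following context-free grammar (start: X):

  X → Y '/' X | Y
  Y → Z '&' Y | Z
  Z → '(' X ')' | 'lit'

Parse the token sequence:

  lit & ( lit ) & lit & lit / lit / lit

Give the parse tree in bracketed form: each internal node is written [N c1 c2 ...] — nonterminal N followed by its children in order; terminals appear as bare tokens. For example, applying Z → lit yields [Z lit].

[X [Y [Z lit] & [Y [Z ( [X [Y [Z lit]]] )] & [Y [Z lit] & [Y [Z lit]]]]] / [X [Y [Z lit]] / [X [Y [Z lit]]]]]

X
Y / X
Z & Y / X
lit & Y / X
lit & Z & Y / X
lit & ( X ) & Y / X
lit & ( Y ) & Y / X
lit & ( Z ) & Y / X
lit & ( lit ) & Y / X
lit & ( lit ) & Z & Y / X
lit & ( lit ) & lit & Y / X
lit & ( lit ) & lit & Z / X
lit & ( lit ) & lit & lit / X
lit & ( lit ) & lit & lit / Y / X
lit & ( lit ) & lit & lit / Z / X
lit & ( lit ) & lit & lit / lit / X
lit & ( lit ) & lit & lit / lit / Y
lit & ( lit ) & lit & lit / lit / Z
lit & ( lit ) & lit & lit / lit / lit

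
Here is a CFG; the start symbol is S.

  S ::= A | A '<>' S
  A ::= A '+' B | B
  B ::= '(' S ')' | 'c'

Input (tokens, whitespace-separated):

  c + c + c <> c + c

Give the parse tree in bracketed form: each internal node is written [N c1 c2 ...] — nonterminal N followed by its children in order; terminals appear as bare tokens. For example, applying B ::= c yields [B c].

[S [A [A [A [B c]] + [B c]] + [B c]] <> [S [A [A [B c]] + [B c]]]]

S
A <> S
A + B <> S
A + B + B <> S
B + B + B <> S
c + B + B <> S
c + c + B <> S
c + c + c <> S
c + c + c <> A
c + c + c <> A + B
c + c + c <> B + B
c + c + c <> c + B
c + c + c <> c + c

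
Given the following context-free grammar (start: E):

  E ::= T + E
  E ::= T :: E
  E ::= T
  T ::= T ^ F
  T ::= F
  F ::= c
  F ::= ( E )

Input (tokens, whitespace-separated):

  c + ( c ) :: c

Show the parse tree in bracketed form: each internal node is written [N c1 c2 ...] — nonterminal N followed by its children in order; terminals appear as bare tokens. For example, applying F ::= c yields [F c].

[E [T [F c]] + [E [T [F ( [E [T [F c]]] )]] :: [E [T [F c]]]]]

E
T + E
F + E
c + E
c + T :: E
c + F :: E
c + ( E ) :: E
c + ( T ) :: E
c + ( F ) :: E
c + ( c ) :: E
c + ( c ) :: T
c + ( c ) :: F
c + ( c ) :: c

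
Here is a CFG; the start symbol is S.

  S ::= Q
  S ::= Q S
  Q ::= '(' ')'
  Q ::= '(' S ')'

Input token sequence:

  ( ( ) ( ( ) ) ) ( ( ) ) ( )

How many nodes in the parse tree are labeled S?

7

[S [Q ( [S [Q ( )] [S [Q ( [S [Q ( )]] )]]] )] [S [Q ( [S [Q ( )]] )] [S [Q ( )]]]]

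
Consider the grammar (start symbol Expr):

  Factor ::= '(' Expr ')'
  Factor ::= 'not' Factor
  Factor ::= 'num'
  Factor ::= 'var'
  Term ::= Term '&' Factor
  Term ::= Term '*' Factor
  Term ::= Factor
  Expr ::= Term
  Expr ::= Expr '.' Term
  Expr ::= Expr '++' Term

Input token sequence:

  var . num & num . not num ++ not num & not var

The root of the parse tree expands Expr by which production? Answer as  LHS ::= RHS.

Expr ::= Expr '++' Term

[Expr [Expr [Expr [Expr [Term [Factor var]]] . [Term [Term [Factor num]] & [Factor num]]] . [Term [Factor not [Factor num]]]] ++ [Term [Term [Factor not [Factor num]]] & [Factor not [Factor var]]]]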